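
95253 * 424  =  40387272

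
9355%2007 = 1327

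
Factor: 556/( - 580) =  - 5^( - 1 ) * 29^(-1) *139^1 =-  139/145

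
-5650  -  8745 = - 14395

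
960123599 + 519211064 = 1479334663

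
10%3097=10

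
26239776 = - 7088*( - 3702 ) 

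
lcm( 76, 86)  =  3268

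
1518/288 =5  +  13/48 = 5.27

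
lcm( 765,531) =45135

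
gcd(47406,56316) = 6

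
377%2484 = 377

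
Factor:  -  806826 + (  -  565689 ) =- 3^1*5^1 * 37^1*2473^1 = - 1372515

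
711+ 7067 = 7778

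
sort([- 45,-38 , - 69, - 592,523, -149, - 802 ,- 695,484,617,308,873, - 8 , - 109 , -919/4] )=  [ - 802,  -  695 , -592, - 919/4, - 149, - 109, - 69, - 45, - 38, - 8,308, 484 , 523, 617, 873] 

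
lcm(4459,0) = 0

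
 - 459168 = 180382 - 639550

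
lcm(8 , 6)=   24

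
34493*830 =28629190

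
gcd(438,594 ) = 6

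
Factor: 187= 11^1*17^1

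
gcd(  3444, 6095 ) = 1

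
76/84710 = 38/42355 = 0.00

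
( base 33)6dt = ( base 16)1B50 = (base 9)10528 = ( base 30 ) 7N2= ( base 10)6992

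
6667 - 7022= - 355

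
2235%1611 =624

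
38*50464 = 1917632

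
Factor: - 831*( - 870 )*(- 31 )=-22412070 =- 2^1*3^2*5^1*29^1*31^1*277^1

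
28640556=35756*801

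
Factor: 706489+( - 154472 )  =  552017 = 31^1  *17807^1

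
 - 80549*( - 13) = 1047137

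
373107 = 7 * 53301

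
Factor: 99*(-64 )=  - 2^6*3^2*11^1 =-6336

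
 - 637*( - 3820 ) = 2433340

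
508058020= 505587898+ 2470122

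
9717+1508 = 11225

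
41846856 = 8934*4684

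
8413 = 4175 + 4238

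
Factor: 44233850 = 2^1*5^2*113^1*7829^1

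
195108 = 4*48777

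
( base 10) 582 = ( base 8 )1106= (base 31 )io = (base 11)48A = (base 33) hl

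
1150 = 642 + 508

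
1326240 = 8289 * 160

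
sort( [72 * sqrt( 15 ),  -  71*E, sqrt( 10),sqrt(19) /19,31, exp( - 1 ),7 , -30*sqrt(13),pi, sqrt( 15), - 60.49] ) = [  -  71*E,- 30*sqrt( 13), - 60.49, sqrt( 19)/19,exp( - 1 ),pi,sqrt ( 10),  sqrt( 15),7, 31,72 * sqrt(15) ]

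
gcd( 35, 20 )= 5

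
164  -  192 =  -28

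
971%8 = 3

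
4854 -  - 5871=10725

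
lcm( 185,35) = 1295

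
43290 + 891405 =934695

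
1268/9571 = 1268/9571 = 0.13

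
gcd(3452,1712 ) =4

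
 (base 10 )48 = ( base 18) 2C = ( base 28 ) 1K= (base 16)30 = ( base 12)40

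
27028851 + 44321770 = 71350621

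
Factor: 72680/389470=2^2*17^( - 1)* 23^1*29^(-1) = 92/493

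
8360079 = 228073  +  8132006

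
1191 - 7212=-6021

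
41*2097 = 85977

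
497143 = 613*811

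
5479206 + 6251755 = 11730961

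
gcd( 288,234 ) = 18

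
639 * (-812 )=  -  518868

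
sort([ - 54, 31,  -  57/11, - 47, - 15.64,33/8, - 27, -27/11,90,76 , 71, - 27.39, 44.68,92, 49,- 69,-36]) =[- 69,-54 , - 47,-36, - 27.39, - 27,-15.64, - 57/11, - 27/11,33/8,  31,44.68, 49,71 , 76, 90, 92]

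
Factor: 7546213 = 127^1*59419^1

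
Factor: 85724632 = 2^3 * 7^1*563^1*2719^1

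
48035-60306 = -12271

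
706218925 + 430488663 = 1136707588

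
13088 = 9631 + 3457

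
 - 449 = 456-905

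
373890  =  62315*6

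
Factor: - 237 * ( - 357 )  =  84609=   3^2*7^1*17^1 * 79^1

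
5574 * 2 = 11148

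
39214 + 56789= 96003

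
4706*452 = 2127112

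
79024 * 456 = 36034944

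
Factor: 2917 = 2917^1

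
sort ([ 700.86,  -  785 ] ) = [ - 785,700.86]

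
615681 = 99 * 6219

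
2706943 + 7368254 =10075197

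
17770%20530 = 17770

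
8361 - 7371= 990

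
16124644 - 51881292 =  - 35756648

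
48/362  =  24/181 = 0.13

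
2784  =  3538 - 754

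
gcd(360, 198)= 18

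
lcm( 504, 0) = 0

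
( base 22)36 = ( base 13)57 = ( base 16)48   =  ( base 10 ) 72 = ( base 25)2M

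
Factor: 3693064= 2^3*23^1*20071^1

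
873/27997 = 873/27997=0.03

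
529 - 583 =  - 54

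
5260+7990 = 13250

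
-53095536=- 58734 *904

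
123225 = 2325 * 53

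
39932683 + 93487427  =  133420110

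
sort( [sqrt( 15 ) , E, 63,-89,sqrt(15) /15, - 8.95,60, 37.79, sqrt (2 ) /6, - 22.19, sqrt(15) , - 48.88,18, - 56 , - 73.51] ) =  [ - 89, - 73.51,-56, - 48.88, - 22.19,- 8.95,sqrt(2)/6, sqrt(15 )/15, E, sqrt(15 ),sqrt(15),18, 37.79,60, 63 ] 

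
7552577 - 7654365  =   - 101788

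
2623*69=180987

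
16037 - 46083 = -30046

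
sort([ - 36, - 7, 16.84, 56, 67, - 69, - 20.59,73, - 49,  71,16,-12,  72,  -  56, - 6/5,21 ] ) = [  -  69,-56,-49, - 36,-20.59,-12, - 7, - 6/5,16, 16.84,21,56,67,71,72,73 ] 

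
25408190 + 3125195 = 28533385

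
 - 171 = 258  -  429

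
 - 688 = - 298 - 390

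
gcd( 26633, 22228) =1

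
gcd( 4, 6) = 2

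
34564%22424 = 12140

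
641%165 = 146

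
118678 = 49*2422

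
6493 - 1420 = 5073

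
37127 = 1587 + 35540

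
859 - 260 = 599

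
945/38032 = 945/38032 = 0.02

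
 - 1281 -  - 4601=3320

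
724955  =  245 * 2959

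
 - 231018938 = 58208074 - 289227012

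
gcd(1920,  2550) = 30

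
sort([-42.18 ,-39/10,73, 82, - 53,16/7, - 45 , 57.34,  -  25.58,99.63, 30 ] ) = [  -  53 , - 45,-42.18, - 25.58,-39/10, 16/7, 30,57.34,73,82,99.63] 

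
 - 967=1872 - 2839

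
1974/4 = 987/2 = 493.50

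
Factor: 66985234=2^1*31^1*71^1 * 15217^1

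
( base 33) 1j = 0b110100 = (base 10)52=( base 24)24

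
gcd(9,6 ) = 3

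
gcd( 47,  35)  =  1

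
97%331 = 97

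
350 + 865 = 1215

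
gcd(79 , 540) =1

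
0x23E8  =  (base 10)9192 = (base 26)dfe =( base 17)1EDC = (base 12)53A0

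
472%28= 24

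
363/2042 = 363/2042 = 0.18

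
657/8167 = 657/8167 = 0.08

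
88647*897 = 79516359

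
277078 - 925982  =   - 648904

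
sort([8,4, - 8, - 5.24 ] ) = [- 8, - 5.24, 4,8]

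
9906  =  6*1651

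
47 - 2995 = -2948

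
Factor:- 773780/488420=-38689/24421 = -7^1*5527^1*24421^( -1 ) 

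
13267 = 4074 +9193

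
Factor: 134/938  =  1/7=7^( - 1 ) 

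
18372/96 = 191+3/8=191.38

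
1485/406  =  3  +  267/406 = 3.66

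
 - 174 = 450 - 624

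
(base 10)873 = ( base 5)11443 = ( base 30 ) t3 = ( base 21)1KC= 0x369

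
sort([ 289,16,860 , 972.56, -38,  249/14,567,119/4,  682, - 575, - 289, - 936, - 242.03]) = [ - 936, - 575, - 289, - 242.03, - 38,16,249/14,119/4,289, 567  ,  682, 860,972.56]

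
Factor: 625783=41^1 * 15263^1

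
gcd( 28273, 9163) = 49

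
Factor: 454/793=2^1*13^ ( - 1 ) *61^( - 1 )*227^1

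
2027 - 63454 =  - 61427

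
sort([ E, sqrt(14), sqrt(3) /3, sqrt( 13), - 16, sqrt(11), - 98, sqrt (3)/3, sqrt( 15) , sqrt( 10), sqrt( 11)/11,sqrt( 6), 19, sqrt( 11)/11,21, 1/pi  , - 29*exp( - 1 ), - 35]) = [ - 98, -35, - 16, -29*exp( - 1 ),  sqrt( 11 )/11 , sqrt( 11)/11, 1/pi, sqrt(3)/3,sqrt( 3)/3,sqrt( 6),  E, sqrt(10 ), sqrt(11 ),sqrt( 13), sqrt( 14 ), sqrt( 15 ), 19, 21 ]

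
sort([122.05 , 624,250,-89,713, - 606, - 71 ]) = [ - 606, - 89, - 71,122.05,250,624,  713 ] 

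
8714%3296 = 2122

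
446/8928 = 223/4464 = 0.05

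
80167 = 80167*1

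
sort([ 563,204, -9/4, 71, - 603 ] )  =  [ - 603,-9/4,71, 204,563]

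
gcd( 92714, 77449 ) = 1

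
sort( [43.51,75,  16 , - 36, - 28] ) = [ - 36 ,-28, 16 , 43.51,75 ]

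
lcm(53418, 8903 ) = 53418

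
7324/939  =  7324/939 = 7.80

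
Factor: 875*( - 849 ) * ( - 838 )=622529250 = 2^1*3^1*5^3  *7^1*283^1*419^1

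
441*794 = 350154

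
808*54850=44318800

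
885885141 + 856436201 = 1742321342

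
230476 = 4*57619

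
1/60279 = 1/60279 = 0.00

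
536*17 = 9112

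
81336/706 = 40668/353 = 115.21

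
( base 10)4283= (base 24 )7AB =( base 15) 1408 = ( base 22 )8IF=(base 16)10bb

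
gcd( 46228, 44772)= 364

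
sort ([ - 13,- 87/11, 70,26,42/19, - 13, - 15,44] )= [ - 15,-13, - 13, - 87/11, 42/19,26,44, 70]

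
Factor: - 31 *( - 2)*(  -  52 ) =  - 3224 = - 2^3*13^1*31^1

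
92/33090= 46/16545 = 0.00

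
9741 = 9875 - 134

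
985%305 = 70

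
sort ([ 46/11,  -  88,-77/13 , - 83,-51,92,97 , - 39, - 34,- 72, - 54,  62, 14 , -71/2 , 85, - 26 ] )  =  [ - 88,  -  83, - 72 , - 54, - 51,  -  39, - 71/2,  -  34, - 26, -77/13,46/11, 14,  62, 85, 92, 97] 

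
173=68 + 105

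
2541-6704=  - 4163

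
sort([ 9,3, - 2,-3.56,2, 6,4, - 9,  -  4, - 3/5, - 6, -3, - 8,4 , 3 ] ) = [ - 9, - 8,-6, - 4, - 3.56 ,-3, - 2, - 3/5, 2,3, 3,4,4,6,9]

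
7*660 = 4620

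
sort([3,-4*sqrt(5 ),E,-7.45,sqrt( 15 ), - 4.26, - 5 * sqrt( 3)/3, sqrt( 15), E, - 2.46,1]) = [-4*sqrt ( 5), - 7.45,-4.26, - 5 * sqrt(3)/3,-2.46,1, E,E,  3,sqrt( 15 ), sqrt( 15 )]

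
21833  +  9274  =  31107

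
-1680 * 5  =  -8400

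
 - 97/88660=  -  1 +88563/88660 = - 0.00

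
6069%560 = 469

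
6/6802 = 3/3401 = 0.00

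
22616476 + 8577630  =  31194106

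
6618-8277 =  - 1659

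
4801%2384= 33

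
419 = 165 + 254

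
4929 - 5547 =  - 618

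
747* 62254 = 46503738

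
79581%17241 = 10617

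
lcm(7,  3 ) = 21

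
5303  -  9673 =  - 4370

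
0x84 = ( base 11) 110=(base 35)3R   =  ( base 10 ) 132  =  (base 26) 52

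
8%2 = 0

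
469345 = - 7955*(- 59)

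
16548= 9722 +6826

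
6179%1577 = 1448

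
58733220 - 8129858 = 50603362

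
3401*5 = 17005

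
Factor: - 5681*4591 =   -  26081471 = - 13^1*19^1*23^1* 4591^1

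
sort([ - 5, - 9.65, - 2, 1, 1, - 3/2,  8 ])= [ - 9.65, - 5, - 2,- 3/2, 1, 1,8] 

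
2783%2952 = 2783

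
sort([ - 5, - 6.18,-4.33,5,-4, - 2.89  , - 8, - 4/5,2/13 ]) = [ - 8,-6.18, - 5,-4.33, - 4,-2.89, - 4/5,2/13,5 ] 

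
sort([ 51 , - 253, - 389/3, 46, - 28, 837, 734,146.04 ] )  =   [ - 253,-389/3,  -  28, 46,51,146.04,734,  837]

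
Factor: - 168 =  -  2^3*3^1*7^1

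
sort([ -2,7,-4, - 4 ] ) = [-4,-4,-2,7]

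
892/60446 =446/30223 =0.01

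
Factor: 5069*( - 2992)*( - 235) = 2^4*5^1*11^1*17^1 * 37^1 * 47^1 * 137^1 = 3564115280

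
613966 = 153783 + 460183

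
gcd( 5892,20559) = 3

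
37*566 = 20942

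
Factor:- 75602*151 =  - 2^1*103^1*151^1*367^1 = - 11415902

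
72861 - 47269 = 25592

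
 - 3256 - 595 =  - 3851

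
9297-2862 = 6435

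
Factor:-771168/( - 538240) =2^(  -  2 )*3^1 * 5^(  -  1) * 29^(  -  1)*277^1 = 831/580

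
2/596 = 1/298  =  0.00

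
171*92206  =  15767226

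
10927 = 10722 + 205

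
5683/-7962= -5683/7962=- 0.71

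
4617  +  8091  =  12708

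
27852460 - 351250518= - 323398058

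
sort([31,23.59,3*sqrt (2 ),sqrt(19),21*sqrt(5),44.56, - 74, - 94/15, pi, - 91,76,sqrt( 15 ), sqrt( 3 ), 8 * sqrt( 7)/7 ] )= [ - 91, - 74,-94/15,sqrt( 3 ),8*sqrt( 7) /7,pi,sqrt( 15), 3*sqrt(2 ), sqrt( 19),23.59,31, 44.56,21*sqrt (5),76] 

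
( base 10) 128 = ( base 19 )6e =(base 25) 53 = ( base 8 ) 200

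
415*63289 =26264935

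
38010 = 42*905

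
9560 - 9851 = -291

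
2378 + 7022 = 9400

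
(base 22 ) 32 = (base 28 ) 2C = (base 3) 2112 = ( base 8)104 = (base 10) 68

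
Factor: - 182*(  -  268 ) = 48776 = 2^3*7^1*13^1*67^1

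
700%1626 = 700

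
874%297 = 280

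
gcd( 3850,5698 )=154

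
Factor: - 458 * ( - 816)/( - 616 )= - 46716/77 =- 2^2*3^1*7^( - 1) * 11^(-1 )*17^1*229^1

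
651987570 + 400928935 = 1052916505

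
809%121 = 83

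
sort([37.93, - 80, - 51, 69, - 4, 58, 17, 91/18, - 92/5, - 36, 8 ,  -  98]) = [  -  98, - 80, - 51, - 36, -92/5,-4,91/18, 8, 17, 37.93,58,69 ]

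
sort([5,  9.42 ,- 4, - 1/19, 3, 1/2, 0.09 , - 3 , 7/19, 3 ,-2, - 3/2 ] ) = [ - 4, - 3, - 2,-3/2, - 1/19,0.09,7/19,1/2, 3,3, 5,9.42]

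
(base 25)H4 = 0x1ad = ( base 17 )184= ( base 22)jb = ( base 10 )429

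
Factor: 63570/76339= 2^1 * 3^1* 5^1*13^1*97^ ( - 1 )*163^1*787^( - 1)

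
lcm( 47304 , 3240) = 236520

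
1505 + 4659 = 6164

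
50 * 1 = 50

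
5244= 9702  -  4458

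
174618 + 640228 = 814846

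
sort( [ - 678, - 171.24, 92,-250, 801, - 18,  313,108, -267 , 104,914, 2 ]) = [- 678,-267, - 250, - 171.24, - 18, 2, 92, 104, 108,313 , 801,914] 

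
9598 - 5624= 3974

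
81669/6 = 27223/2 = 13611.50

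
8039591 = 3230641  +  4808950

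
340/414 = 170/207  =  0.82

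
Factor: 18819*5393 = 101490867 = 3^3*17^1*41^1 * 5393^1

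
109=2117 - 2008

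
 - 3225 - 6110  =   - 9335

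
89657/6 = 89657/6 = 14942.83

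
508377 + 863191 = 1371568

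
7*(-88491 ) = -619437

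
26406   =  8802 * 3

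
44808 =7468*6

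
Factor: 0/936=0^1 =0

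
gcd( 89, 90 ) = 1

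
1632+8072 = 9704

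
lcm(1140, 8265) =33060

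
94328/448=210 + 31/56  =  210.55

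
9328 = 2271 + 7057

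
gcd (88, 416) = 8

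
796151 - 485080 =311071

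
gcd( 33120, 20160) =1440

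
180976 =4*45244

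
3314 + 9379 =12693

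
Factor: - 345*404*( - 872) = 2^5 * 3^1*5^1* 23^1 * 101^1*109^1  =  121539360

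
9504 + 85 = 9589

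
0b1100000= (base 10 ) 96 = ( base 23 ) 44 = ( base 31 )33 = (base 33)2u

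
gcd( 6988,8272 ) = 4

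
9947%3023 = 878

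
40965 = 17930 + 23035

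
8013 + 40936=48949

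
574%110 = 24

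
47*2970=139590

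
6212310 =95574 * 65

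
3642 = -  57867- - 61509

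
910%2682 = 910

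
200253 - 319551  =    -  119298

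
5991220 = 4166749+1824471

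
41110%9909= 1474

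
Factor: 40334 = 2^1*7^1*43^1*67^1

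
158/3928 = 79/1964= 0.04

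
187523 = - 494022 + 681545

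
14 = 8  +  6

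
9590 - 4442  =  5148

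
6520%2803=914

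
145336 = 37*3928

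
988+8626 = 9614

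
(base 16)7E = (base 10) 126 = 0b1111110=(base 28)4E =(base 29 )4a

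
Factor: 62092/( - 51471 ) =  - 2^2*3^( - 2)*7^( - 1) * 19^1 = -76/63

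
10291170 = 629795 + 9661375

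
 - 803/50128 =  - 1 +49325/50128 = - 0.02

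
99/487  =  99/487= 0.20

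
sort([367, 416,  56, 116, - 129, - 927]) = [ - 927, - 129,56,  116,367,  416 ] 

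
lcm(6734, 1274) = 47138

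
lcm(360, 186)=11160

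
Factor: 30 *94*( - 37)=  - 104340= - 2^2 * 3^1*5^1*37^1*47^1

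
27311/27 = 1011+14/27 = 1011.52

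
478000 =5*95600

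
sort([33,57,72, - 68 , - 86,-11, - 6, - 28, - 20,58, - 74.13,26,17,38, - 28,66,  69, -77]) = [ - 86,-77, - 74.13, - 68 ,-28, - 28, - 20, - 11, - 6,  17, 26,  33,38,57,58 , 66, 69,72]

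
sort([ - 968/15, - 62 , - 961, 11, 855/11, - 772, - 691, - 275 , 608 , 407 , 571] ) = [ - 961, - 772 , - 691,  -  275,-968/15, - 62 , 11 , 855/11, 407, 571, 608] 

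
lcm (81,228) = 6156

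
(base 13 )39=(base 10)48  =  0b110000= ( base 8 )60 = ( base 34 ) 1E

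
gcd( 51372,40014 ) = 18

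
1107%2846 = 1107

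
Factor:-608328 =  - 2^3*3^2*7^1* 17^1*71^1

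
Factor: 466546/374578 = 17^( - 1) * 23^(-1) * 487^1 = 487/391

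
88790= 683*130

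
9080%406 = 148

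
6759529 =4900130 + 1859399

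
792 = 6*132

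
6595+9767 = 16362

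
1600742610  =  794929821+805812789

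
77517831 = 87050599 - 9532768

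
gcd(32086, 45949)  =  1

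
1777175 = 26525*67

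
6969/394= 17 + 271/394 = 17.69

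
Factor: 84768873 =3^1*7^2*576659^1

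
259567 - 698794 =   -  439227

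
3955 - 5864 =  - 1909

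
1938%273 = 27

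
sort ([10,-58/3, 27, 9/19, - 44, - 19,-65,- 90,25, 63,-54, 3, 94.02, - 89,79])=[ - 90, - 89, - 65, - 54, - 44, - 58/3, - 19,9/19,3,10,25,27,63,79,94.02 ]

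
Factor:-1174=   -  2^1*587^1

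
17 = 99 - 82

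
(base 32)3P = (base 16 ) 79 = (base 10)121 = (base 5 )441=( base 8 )171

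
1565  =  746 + 819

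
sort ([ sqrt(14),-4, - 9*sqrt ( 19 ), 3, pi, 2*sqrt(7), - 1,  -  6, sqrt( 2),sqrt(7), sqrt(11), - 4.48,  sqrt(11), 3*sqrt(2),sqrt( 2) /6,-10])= [  -  9*sqrt(19 ), - 10, - 6,  -  4.48, - 4, - 1, sqrt( 2) /6,  sqrt(2 ), sqrt(  7 ), 3, pi, sqrt(11 ),sqrt(  11 ), sqrt(14 ), 3*sqrt (2),2*sqrt(7 ) ] 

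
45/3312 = 5/368  =  0.01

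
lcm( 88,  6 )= 264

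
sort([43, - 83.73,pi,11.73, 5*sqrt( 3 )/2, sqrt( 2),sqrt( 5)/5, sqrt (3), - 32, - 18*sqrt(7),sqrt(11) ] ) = [ - 83.73, - 18*sqrt (7), - 32,sqrt( 5 )/5,sqrt( 2),sqrt ( 3 ),pi, sqrt( 11),5*sqrt (3 ) /2,  11.73,43] 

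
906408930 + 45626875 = 952035805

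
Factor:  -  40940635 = -5^1*827^1 *9901^1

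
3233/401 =8+25/401 = 8.06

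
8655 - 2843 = 5812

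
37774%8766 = 2710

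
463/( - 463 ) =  -1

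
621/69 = 9 = 9.00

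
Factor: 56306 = 2^1*47^1*599^1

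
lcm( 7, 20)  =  140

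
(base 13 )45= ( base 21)2F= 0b111001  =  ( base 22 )2D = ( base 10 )57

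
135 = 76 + 59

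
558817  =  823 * 679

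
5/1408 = 5/1408 =0.00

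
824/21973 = 824/21973  =  0.04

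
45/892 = 45/892 = 0.05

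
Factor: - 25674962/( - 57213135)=2^1*3^( - 5)*5^(  -  1 )*7^( - 2 )*31^ ( - 2)*359^1*35759^1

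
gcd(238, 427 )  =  7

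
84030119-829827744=-745797625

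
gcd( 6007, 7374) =1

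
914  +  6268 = 7182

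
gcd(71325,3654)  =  9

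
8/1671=8/1671 = 0.00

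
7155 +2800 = 9955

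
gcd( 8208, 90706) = 38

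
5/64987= 5/64987 = 0.00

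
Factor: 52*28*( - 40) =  - 58240 = - 2^7*5^1*7^1*13^1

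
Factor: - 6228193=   -  23^1 *270791^1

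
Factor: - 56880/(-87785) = 2^4*3^2*79^1*97^( - 1) * 181^(  -  1) = 11376/17557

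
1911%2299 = 1911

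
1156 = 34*34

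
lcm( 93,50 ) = 4650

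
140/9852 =35/2463 = 0.01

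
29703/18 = 9901/6 = 1650.17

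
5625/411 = 13+94/137 = 13.69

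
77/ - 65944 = - 1 + 65867/65944 = -  0.00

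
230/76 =3 + 1/38 = 3.03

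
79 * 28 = 2212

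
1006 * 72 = 72432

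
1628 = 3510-1882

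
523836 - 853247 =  - 329411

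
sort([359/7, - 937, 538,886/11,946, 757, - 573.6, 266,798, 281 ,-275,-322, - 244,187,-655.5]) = [ - 937, - 655.5, - 573.6, - 322, - 275, - 244,  359/7, 886/11,187,266,281, 538, 757,798, 946]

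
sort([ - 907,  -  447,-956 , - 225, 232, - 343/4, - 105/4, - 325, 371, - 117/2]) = [ - 956, - 907,  -  447, - 325,  -  225,  -  343/4, - 117/2, - 105/4,232,  371]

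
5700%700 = 100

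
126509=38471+88038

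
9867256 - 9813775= 53481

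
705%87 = 9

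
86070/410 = 8607/41 = 209.93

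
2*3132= 6264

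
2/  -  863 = -1 + 861/863 = - 0.00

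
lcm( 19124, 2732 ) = 19124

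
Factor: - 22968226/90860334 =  - 3^(  -  1)* 19^1*107^( - 1)*307^( - 1)*461^(-1)* 604427^1= -  11484113/45430167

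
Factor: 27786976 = 2^5  *  7^1*17^1*7297^1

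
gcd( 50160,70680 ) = 2280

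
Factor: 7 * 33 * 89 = 20559 =3^1 * 7^1*11^1*89^1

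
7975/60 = 132 + 11/12 = 132.92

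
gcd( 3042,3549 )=507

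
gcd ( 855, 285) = 285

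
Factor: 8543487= 3^1* 29^1 * 283^1 * 347^1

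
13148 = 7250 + 5898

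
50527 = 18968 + 31559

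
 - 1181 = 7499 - 8680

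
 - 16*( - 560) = 8960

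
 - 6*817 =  - 4902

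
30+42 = 72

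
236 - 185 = 51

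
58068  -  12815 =45253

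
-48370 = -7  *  6910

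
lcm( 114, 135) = 5130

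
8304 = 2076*4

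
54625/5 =10925 =10925.00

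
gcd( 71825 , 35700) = 425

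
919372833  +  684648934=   1604021767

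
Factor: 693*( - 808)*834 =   -  466993296 =-2^4 * 3^3*7^1*11^1*101^1*139^1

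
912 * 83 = 75696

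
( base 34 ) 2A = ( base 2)1001110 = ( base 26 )30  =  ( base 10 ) 78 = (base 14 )58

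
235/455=47/91= 0.52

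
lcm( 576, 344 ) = 24768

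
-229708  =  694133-923841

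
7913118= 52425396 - 44512278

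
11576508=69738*166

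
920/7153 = 40/311 = 0.13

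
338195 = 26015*13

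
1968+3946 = 5914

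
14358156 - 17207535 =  - 2849379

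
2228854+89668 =2318522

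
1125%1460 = 1125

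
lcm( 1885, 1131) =5655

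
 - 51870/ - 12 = 4322 + 1/2 = 4322.50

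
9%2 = 1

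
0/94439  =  0 = 0.00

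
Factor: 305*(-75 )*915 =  - 3^2*5^4*61^2 = - 20930625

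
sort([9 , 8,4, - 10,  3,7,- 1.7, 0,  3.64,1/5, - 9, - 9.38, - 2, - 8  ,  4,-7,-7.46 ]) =[ - 10,-9.38, - 9, - 8, - 7.46,-7,  -  2, - 1.7 , 0,1/5,  3 , 3.64 , 4, 4, 7,  8,9]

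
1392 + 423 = 1815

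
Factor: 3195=3^2*5^1*71^1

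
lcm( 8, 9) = 72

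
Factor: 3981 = 3^1* 1327^1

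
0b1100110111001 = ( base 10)6585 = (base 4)1212321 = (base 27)90O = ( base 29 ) 7O2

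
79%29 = 21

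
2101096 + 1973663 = 4074759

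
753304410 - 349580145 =403724265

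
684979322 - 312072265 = 372907057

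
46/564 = 23/282 = 0.08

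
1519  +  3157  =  4676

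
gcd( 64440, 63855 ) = 45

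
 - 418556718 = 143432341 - 561989059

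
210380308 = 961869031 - 751488723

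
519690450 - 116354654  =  403335796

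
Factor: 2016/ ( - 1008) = -2^1 =- 2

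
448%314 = 134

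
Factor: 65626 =2^1*11^1*19^1*157^1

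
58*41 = 2378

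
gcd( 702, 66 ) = 6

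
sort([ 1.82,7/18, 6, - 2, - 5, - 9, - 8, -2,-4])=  [ - 9, - 8,-5, - 4, - 2, - 2,7/18, 1.82, 6] 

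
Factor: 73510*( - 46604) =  - 2^3*5^1*61^1*191^1*7351^1 = - 3425860040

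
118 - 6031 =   -  5913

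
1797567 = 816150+981417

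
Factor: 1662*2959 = 2^1*3^1*11^1*269^1*277^1 = 4917858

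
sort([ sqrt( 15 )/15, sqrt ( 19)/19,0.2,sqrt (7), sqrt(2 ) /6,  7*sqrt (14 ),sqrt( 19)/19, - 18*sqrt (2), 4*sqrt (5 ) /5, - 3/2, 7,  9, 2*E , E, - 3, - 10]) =[-18*sqrt(2), - 10, - 3,-3/2, 0.2 , sqrt( 19) /19, sqrt ( 19) /19,sqrt( 2 ) /6,sqrt( 15) /15, 4*sqrt( 5 )/5,  sqrt( 7 ),E , 2*E,  7,9,7 * sqrt( 14)]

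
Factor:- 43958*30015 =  - 2^1*3^2* 5^1*23^1 * 29^1*31^1*709^1 =-1319399370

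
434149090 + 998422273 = 1432571363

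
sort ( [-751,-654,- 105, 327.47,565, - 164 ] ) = [ - 751, - 654,-164,  -  105, 327.47,565 ]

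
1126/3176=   563/1588 = 0.35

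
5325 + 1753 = 7078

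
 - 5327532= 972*( - 5481) 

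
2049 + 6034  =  8083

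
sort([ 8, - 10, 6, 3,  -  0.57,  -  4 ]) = [ - 10, - 4, - 0.57,3,6,8 ]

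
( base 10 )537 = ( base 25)LC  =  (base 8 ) 1031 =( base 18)1bf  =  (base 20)16H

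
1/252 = 1/252 = 0.00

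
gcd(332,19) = 1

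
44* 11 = 484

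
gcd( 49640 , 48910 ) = 730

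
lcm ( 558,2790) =2790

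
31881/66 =10627/22 = 483.05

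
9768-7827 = 1941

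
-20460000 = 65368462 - 85828462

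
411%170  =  71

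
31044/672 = 46+11/56  =  46.20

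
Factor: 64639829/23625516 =2^( - 2 )*3^(-1) * 101^(-2)  *  193^(  -  1) * 647^1*99907^1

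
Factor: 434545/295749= 3^( - 2)* 5^1*17^( - 1 )*233^1*373^1*1933^(-1)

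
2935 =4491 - 1556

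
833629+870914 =1704543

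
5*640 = 3200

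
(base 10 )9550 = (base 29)BA9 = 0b10010101001110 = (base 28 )C52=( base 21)10DG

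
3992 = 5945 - 1953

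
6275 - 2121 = 4154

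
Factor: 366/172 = 183/86 = 2^( - 1 )*3^1*43^( -1 )* 61^1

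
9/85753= 9/85753  =  0.00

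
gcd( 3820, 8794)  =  2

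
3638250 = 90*40425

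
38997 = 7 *5571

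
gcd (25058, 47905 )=737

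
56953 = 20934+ 36019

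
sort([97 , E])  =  [ E,97 ] 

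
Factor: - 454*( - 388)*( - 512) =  - 90189824 = - 2^12*97^1* 227^1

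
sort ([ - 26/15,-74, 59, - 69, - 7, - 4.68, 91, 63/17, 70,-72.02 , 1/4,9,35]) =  [  -  74,-72.02, - 69, - 7, - 4.68,-26/15, 1/4, 63/17, 9, 35,  59,70,91 ] 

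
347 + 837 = 1184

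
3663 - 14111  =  -10448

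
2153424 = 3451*624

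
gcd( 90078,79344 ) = 6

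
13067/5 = 13067/5 = 2613.40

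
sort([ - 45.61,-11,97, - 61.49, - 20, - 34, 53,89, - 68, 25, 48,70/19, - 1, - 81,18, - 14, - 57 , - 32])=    [ - 81,  -  68,-61.49, - 57, - 45.61, - 34, - 32,- 20 , - 14, - 11, - 1, 70/19, 18, 25,48, 53, 89,97]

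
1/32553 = 1/32553  =  0.00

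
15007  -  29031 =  - 14024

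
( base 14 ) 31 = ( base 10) 43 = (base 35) 18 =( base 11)3a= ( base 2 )101011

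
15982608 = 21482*744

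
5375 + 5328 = 10703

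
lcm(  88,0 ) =0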